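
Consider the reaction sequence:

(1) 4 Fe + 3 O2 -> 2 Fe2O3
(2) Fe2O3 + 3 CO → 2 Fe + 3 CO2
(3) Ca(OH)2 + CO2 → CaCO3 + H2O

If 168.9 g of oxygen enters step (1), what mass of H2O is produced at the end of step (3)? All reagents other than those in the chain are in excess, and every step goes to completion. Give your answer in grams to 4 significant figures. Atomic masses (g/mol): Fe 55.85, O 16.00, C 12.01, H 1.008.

190.2 g

M(O2) = 2(16.00) = 32.00 g/mol.
M(H2O) = 2(1.008) + 16.00 = 18.016 g/mol.
n(O2) = 168.9 / 32.00 = 5.2781 mol.
Reaction (1): O2→Fe2O3 ratio 3:2 ⇒ n(Fe2O3) = 3.5188 mol.
Reaction (2): Fe2O3→CO2 ratio 1:3 ⇒ n(CO2) = 10.556 mol.
Reaction (3): CO2→H2O ratio 1:1 ⇒ n(H2O) = 10.556 mol.
Mass of H2O = 10.556 × 18.016 = 190.18 g.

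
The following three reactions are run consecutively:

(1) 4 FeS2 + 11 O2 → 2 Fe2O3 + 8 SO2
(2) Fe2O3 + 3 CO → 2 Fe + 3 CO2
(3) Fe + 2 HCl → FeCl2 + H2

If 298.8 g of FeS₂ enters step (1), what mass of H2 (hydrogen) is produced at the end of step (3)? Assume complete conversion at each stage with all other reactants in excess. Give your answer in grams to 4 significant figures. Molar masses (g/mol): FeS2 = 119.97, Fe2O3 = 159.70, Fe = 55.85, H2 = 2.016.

n(FeS2) = 298.8 / 119.97 = 2.4906 mol.
Reaction (1): FeS2→Fe2O3 ratio 4:2 ⇒ n(Fe2O3) = 1.2453 mol.
Reaction (2): Fe2O3→Fe ratio 1:2 ⇒ n(Fe) = 2.4906 mol.
Reaction (3): Fe→H2 ratio 1:1 ⇒ n(H2) = 2.4906 mol.
Mass of H2 = 2.4906 × 2.016 = 5.0211 g.

5.021 g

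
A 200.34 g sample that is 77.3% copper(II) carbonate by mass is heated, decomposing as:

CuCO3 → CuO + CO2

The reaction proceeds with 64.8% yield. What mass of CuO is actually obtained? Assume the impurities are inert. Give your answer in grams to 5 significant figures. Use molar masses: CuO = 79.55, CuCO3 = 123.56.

64.608 g

Pure CuCO3 available = 200.34 g × 0.773 = 154.863 g.
n(CuCO3) = 154.863 g / 123.56 g/mol = 1.25334 mol.
From the equation the CuCO3:CuO mole ratio is 1:1, so n(CuO) = 1.25334 × 1/1 = 1.25334 mol.
Mass of CuO = 1.25334 mol × 79.55 g/mol = 99.7033 g.
Actual mass collected = 99.7033 g × 0.648 = 64.6077 g.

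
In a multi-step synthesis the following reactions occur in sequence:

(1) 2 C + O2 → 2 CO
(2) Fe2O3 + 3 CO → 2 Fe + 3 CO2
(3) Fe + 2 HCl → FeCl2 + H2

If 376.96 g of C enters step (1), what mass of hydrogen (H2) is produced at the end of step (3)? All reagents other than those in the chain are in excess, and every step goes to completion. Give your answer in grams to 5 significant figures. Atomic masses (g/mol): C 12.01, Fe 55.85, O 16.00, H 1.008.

M(C) = 12.01 g/mol.
M(H2) = 2(1.008) = 2.016 g/mol.
n(C) = 376.96 / 12.01 = 31.3872 mol.
Reaction (1): C→CO ratio 2:2 ⇒ n(CO) = 31.3872 mol.
Reaction (2): CO→Fe ratio 3:2 ⇒ n(Fe) = 20.9248 mol.
Reaction (3): Fe→H2 ratio 1:1 ⇒ n(H2) = 20.9248 mol.
Mass of H2 = 20.9248 × 2.016 = 42.1844 g.

42.184 g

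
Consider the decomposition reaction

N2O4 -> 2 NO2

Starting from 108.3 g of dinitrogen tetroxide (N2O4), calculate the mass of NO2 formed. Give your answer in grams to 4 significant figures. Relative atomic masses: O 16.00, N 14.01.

M(N2O4) = 2(14.01) + 4(16.00) = 92.02 g/mol.
M(NO2) = 14.01 + 2(16.00) = 46.01 g/mol.
n(N2O4) = 108.30 g / 92.02 g/mol = 1.1769 mol.
From the equation the N2O4:NO2 mole ratio is 1:2, so n(NO2) = 1.1769 × 2/1 = 2.3538 mol.
Mass of NO2 = 2.3538 mol × 46.01 g/mol = 108.30 g.

108.3 g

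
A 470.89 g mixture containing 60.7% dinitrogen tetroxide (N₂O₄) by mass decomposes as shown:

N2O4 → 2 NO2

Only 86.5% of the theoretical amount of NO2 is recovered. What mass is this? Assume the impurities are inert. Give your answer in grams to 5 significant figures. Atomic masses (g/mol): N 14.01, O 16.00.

Pure N2O4 available = 470.89 g × 0.607 = 285.830 g.
M(N2O4) = 2(14.01) + 4(16.00) = 92.02 g/mol.
M(NO2) = 14.01 + 2(16.00) = 46.01 g/mol.
n(N2O4) = 285.830 g / 92.02 g/mol = 3.10618 mol.
From the equation the N2O4:NO2 mole ratio is 1:2, so n(NO2) = 3.10618 × 2/1 = 6.21235 mol.
Mass of NO2 = 6.21235 mol × 46.01 g/mol = 285.830 g.
Actual mass collected = 285.830 g × 0.865 = 247.243 g.

247.24 g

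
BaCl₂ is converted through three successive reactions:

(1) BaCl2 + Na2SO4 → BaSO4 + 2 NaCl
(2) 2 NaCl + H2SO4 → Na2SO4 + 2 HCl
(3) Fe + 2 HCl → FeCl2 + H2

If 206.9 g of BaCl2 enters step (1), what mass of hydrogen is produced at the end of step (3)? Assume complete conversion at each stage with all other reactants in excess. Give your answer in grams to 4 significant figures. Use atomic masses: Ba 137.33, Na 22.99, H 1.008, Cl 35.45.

2.003 g

M(BaCl2) = 137.33 + 2(35.45) = 208.23 g/mol.
M(H2) = 2(1.008) = 2.016 g/mol.
n(BaCl2) = 206.9 / 208.23 = 0.99361 mol.
Reaction (1): BaCl2→NaCl ratio 1:2 ⇒ n(NaCl) = 1.9872 mol.
Reaction (2): NaCl→HCl ratio 2:2 ⇒ n(HCl) = 1.9872 mol.
Reaction (3): HCl→H2 ratio 2:1 ⇒ n(H2) = 0.99361 mol.
Mass of H2 = 0.99361 × 2.016 = 2.0031 g.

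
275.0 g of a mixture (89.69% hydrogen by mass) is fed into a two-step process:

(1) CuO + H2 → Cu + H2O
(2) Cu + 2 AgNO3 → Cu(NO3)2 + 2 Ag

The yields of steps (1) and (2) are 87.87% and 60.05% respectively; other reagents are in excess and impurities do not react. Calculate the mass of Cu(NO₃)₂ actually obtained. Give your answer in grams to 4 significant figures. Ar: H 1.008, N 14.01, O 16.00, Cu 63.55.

12110 g

Pure H2 = 275.0 × 0.8969 = 246.65 g.
M(H2) = 2(1.008) = 2.016 g/mol.
M(Cu(NO3)2) = 63.55 + 2(14.01) + 6(16.00) = 187.57 g/mol.
n(H2) = 246.65 / 2.016 = 122.34 mol.
Step 1 (H2:Cu = 1:1): theoretical n(Cu) = 122.34 mol; at 87.87% yield, n(Cu) = 107.50 mol.
Step 2 (Cu:Cu(NO3)2 = 1:1): theoretical n(Cu(NO3)2) = 107.50 mol, so theoretical mass = 107.50 × 187.57 = 20165 g.
At 60.05% yield, actual mass of Cu(NO3)2 = 20165 × 0.6005 = 12109 g.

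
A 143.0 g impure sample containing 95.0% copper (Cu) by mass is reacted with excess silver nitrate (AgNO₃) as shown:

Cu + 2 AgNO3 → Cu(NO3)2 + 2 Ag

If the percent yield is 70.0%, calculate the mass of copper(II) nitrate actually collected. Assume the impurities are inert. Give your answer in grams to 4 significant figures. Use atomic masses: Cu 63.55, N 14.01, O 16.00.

Pure Cu available = 143.0 g × 0.950 = 135.85 g.
M(Cu) = 63.55 g/mol.
M(Cu(NO3)2) = 63.55 + 2(14.01) + 6(16.00) = 187.57 g/mol.
n(Cu) = 135.85 g / 63.55 g/mol = 2.1377 mol.
From the equation the Cu:Cu(NO3)2 mole ratio is 1:1, so n(Cu(NO3)2) = 2.1377 × 1/1 = 2.1377 mol.
Mass of Cu(NO3)2 = 2.1377 mol × 187.57 g/mol = 400.97 g.
Actual mass collected = 400.97 g × 0.700 = 280.68 g.

280.7 g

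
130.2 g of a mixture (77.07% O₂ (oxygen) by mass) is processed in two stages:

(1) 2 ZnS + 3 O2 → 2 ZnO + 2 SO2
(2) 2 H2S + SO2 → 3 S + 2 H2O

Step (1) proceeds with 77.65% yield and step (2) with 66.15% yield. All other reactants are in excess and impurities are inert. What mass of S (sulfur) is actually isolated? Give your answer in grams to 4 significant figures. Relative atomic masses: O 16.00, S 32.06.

Pure O2 = 130.2 × 0.7707 = 100.35 g.
M(O2) = 2(16.00) = 32.00 g/mol.
M(S) = 32.06 g/mol.
n(O2) = 100.35 / 32.00 = 3.1358 mol.
Step 1 (O2:SO2 = 3:2): theoretical n(SO2) = 2.0905 mol; at 77.65% yield, n(SO2) = 1.6233 mol.
Step 2 (SO2:S = 1:3): theoretical n(S) = 4.8699 mol, so theoretical mass = 4.8699 × 32.06 = 156.13 g.
At 66.15% yield, actual mass of S = 156.13 × 0.6615 = 103.28 g.

103.3 g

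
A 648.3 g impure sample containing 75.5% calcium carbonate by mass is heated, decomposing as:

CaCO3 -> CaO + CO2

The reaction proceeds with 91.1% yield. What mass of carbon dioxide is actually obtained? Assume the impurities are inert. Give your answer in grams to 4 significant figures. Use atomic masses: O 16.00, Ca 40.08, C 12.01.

196.1 g

Pure CaCO3 available = 648.3 g × 0.755 = 489.47 g.
M(CaCO3) = 40.08 + 12.01 + 3(16.00) = 100.09 g/mol.
M(CO2) = 12.01 + 2(16.00) = 44.01 g/mol.
n(CaCO3) = 489.47 g / 100.09 g/mol = 4.8903 mol.
From the equation the CaCO3:CO2 mole ratio is 1:1, so n(CO2) = 4.8903 × 1/1 = 4.8903 mol.
Mass of CO2 = 4.8903 mol × 44.01 g/mol = 215.22 g.
Actual mass collected = 215.22 g × 0.911 = 196.07 g.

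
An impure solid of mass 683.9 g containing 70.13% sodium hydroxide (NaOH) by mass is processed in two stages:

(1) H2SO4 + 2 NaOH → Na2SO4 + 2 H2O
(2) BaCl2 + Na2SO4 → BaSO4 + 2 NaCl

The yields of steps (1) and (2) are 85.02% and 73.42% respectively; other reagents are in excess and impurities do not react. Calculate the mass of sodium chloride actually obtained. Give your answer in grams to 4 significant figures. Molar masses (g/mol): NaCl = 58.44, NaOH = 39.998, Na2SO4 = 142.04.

437.4 g

Pure NaOH = 683.9 × 0.7013 = 479.62 g.
n(NaOH) = 479.62 / 39.998 = 11.991 mol.
Step 1 (NaOH:Na2SO4 = 2:1): theoretical n(Na2SO4) = 5.9955 mol; at 85.02% yield, n(Na2SO4) = 5.0974 mol.
Step 2 (Na2SO4:NaCl = 1:2): theoretical n(NaCl) = 10.195 mol, so theoretical mass = 10.195 × 58.44 = 595.78 g.
At 73.42% yield, actual mass of NaCl = 595.78 × 0.7342 = 437.43 g.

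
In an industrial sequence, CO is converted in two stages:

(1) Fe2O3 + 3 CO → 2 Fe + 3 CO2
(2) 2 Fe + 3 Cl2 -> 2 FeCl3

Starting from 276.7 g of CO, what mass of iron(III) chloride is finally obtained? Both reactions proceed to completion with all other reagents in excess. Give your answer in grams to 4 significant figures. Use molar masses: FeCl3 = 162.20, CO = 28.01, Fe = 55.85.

1068 g

n(CO) = 276.70 / 28.01 = 9.8786 mol.
Step 1 gives a 3:2 ratio of CO to Fe, so n(Fe) = 6.5857 mol.
In step 2 the Fe:FeCl3 ratio is 2:2, so n(FeCl3) = 6.5857 mol.
Mass of FeCl3 = 6.5857 × 162.20 = 1068.2 g.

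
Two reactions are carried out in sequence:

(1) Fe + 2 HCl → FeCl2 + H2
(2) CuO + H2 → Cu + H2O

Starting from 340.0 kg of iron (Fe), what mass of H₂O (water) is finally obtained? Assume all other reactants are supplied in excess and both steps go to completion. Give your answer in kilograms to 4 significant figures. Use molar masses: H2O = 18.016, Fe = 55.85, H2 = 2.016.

340.0 kg = 340000 g.
n(Fe) = 340000 / 55.85 = 6087.7 mol.
Step 1 gives a 1:1 ratio of Fe to H2, so n(H2) = 6087.7 mol.
In step 2 the H2:H2O ratio is 1:1, so n(H2O) = 6087.7 mol.
Mass of H2O = 6087.7 × 18.016 = 109680 g = 109.7 kg.

109.7 kg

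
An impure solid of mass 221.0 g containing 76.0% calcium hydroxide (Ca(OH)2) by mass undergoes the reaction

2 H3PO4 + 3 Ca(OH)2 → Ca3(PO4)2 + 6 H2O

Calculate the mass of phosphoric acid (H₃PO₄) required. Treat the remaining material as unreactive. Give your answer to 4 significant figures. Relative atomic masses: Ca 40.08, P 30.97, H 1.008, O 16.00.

Mass of pure Ca(OH)2 = 221.0 g × 0.760 = 167.96 g.
M(Ca(OH)2) = 40.08 + 2(16.00) + 2(1.008) = 74.096 g/mol.
M(H3PO4) = 3(1.008) + 30.97 + 4(16.00) = 97.994 g/mol.
n(Ca(OH)2) = 167.96 g / 74.096 g/mol = 2.2668 mol.
From the equation the Ca(OH)2:H3PO4 mole ratio is 3:2, so n(H3PO4) = 2.2668 × 2/3 = 1.5112 mol.
Mass of H3PO4 = 1.5112 mol × 97.994 g/mol = 148.09 g.

148.1 g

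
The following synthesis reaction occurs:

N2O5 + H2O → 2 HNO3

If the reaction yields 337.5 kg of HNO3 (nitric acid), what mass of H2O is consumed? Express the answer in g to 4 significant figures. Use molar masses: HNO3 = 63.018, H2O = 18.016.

48240 g

Convert: 337.5 kg = 337500 g.
n(HNO3) = 337500 g / 63.018 g/mol = 5355.6 mol.
From the equation the HNO3:H2O mole ratio is 2:1, so n(H2O) = 5355.6 × 1/2 = 2677.8 mol.
Mass of H2O = 2677.8 mol × 18.016 g/mol = 48243 g.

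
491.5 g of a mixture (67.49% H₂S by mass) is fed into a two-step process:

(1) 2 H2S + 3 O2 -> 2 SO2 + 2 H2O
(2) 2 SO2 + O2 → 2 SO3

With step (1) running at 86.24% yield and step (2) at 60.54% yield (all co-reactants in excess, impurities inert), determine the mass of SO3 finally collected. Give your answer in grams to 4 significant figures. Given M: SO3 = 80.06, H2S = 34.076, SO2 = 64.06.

406.9 g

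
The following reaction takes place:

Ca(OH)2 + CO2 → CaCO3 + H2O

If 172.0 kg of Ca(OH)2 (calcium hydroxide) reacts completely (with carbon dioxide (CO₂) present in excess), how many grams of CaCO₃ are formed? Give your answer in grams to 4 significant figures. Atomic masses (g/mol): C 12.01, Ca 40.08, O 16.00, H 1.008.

232300 g

M(Ca(OH)2) = 40.08 + 2(16.00) + 2(1.008) = 74.096 g/mol.
M(CaCO3) = 40.08 + 12.01 + 3(16.00) = 100.09 g/mol.
Convert: 172.0 kg = 172000 g.
n(Ca(OH)2) = 172000 g / 74.096 g/mol = 2321.3 mol.
From the equation the Ca(OH)2:CaCO3 mole ratio is 1:1, so n(CaCO3) = 2321.3 × 1/1 = 2321.3 mol.
Mass of CaCO3 = 2321.3 mol × 100.09 g/mol = 232340 g.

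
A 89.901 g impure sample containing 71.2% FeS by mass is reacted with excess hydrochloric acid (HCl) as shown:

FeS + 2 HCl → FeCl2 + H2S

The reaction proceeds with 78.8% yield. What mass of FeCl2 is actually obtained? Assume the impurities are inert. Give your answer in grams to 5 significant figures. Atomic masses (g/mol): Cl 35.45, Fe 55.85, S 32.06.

Pure FeS available = 89.901 g × 0.712 = 64.0095 g.
M(FeS) = 55.85 + 32.06 = 87.91 g/mol.
M(FeCl2) = 55.85 + 2(35.45) = 126.75 g/mol.
n(FeS) = 64.0095 g / 87.91 g/mol = 0.728125 mol.
From the equation the FeS:FeCl2 mole ratio is 1:1, so n(FeCl2) = 0.728125 × 1/1 = 0.728125 mol.
Mass of FeCl2 = 0.728125 mol × 126.75 g/mol = 92.2899 g.
Actual mass collected = 92.2899 g × 0.788 = 72.7244 g.

72.724 g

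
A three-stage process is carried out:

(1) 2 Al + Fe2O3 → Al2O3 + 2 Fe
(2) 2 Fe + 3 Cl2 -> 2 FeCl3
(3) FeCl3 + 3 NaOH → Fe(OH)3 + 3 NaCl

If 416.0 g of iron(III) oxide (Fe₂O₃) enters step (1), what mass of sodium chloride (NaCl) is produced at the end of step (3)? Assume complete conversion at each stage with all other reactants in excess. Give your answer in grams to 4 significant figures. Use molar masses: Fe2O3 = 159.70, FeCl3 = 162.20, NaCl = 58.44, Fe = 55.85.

913.4 g

n(Fe2O3) = 416.0 / 159.70 = 2.6049 mol.
Reaction (1): Fe2O3→Fe ratio 1:2 ⇒ n(Fe) = 5.2098 mol.
Reaction (2): Fe→FeCl3 ratio 2:2 ⇒ n(FeCl3) = 5.2098 mol.
Reaction (3): FeCl3→NaCl ratio 1:3 ⇒ n(NaCl) = 15.629 mol.
Mass of NaCl = 15.629 × 58.44 = 913.38 g.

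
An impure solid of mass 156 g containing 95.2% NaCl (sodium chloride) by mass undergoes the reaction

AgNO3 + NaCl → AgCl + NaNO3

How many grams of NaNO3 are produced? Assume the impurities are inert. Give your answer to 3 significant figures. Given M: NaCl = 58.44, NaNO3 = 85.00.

216 g

Mass of pure NaCl = 156 g × 0.952 = 148.5 g.
n(NaCl) = 148.5 g / 58.44 g/mol = 2.541 mol.
From the equation the NaCl:NaNO3 mole ratio is 1:1, so n(NaNO3) = 2.541 × 1/1 = 2.541 mol.
Mass of NaNO3 = 2.541 mol × 85.00 g/mol = 216.0 g.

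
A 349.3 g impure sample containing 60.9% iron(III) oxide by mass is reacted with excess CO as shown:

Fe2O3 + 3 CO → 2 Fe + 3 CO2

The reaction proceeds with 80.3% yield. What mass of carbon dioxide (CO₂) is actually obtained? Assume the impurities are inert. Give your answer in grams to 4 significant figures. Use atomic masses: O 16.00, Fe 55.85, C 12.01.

Pure Fe2O3 available = 349.3 g × 0.609 = 212.72 g.
M(Fe2O3) = 2(55.85) + 3(16.00) = 159.70 g/mol.
M(CO2) = 12.01 + 2(16.00) = 44.01 g/mol.
n(Fe2O3) = 212.72 g / 159.70 g/mol = 1.3320 mol.
From the equation the Fe2O3:CO2 mole ratio is 1:3, so n(CO2) = 1.3320 × 3/1 = 3.9961 mol.
Mass of CO2 = 3.9961 mol × 44.01 g/mol = 175.87 g.
Actual mass collected = 175.87 g × 0.803 = 141.22 g.

141.2 g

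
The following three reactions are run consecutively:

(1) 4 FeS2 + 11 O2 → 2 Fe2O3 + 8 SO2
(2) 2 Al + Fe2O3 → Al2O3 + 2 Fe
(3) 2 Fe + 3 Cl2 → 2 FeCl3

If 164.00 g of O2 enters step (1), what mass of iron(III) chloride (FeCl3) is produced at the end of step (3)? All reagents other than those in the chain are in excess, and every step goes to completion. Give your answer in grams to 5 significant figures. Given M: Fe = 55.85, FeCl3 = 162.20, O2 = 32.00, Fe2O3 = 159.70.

302.28 g

n(O2) = 164.00 / 32.00 = 5.12500 mol.
Reaction (1): O2→Fe2O3 ratio 11:2 ⇒ n(Fe2O3) = 0.931818 mol.
Reaction (2): Fe2O3→Fe ratio 1:2 ⇒ n(Fe) = 1.86364 mol.
Reaction (3): Fe→FeCl3 ratio 2:2 ⇒ n(FeCl3) = 1.86364 mol.
Mass of FeCl3 = 1.86364 × 162.20 = 302.282 g.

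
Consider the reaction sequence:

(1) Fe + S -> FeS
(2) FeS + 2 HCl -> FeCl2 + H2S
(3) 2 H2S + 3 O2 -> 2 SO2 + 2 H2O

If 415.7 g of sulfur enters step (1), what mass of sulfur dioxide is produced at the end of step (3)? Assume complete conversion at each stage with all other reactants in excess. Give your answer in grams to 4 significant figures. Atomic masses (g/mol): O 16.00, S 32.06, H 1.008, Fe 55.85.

M(S) = 32.06 g/mol.
M(SO2) = 32.06 + 2(16.00) = 64.06 g/mol.
n(S) = 415.7 / 32.06 = 12.966 mol.
Reaction (1): S→FeS ratio 1:1 ⇒ n(FeS) = 12.966 mol.
Reaction (2): FeS→H2S ratio 1:1 ⇒ n(H2S) = 12.966 mol.
Reaction (3): H2S→SO2 ratio 2:2 ⇒ n(SO2) = 12.966 mol.
Mass of SO2 = 12.966 × 64.06 = 830.62 g.

830.6 g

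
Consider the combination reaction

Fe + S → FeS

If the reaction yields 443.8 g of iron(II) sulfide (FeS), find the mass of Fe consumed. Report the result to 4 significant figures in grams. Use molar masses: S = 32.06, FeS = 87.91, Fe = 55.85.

282.0 g

n(FeS) = 443.80 g / 87.91 g/mol = 5.0483 mol.
From the equation the FeS:Fe mole ratio is 1:1, so n(Fe) = 5.0483 × 1/1 = 5.0483 mol.
Mass of Fe = 5.0483 mol × 55.85 g/mol = 281.95 g.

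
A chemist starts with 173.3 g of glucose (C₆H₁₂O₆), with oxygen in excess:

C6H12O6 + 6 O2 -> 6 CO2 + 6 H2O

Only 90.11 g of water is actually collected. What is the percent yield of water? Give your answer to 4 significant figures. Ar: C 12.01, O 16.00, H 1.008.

M(C6H12O6) = 6(12.01) + 12(1.008) + 6(16.00) = 180.156 g/mol.
M(H2O) = 2(1.008) + 16.00 = 18.016 g/mol.
n(C6H12O6) = 173.30 g / 180.156 g/mol = 0.96194 mol.
From the equation the C6H12O6:H2O mole ratio is 1:6, so n(H2O) = 0.96194 × 6/1 = 5.7717 mol.
Mass of H2O = 5.7717 mol × 18.016 g/mol = 103.98 g.
This is the theoretical yield. Percent yield = 90.11 g / 103.98 g × 100% = 86.659%.

86.66 %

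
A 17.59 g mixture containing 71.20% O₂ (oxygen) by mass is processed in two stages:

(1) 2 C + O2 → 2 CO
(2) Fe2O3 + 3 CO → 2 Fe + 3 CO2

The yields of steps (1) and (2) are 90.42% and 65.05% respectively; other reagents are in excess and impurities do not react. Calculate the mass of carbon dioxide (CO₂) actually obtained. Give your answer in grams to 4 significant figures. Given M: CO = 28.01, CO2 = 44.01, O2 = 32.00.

20.26 g

Pure O2 = 17.59 × 0.7120 = 12.524 g.
n(O2) = 12.524 / 32.00 = 0.39138 mol.
Step 1 (O2:CO = 1:2): theoretical n(CO) = 0.78276 mol; at 90.42% yield, n(CO) = 0.70777 mol.
Step 2 (CO:CO2 = 3:3): theoretical n(CO2) = 0.70777 mol, so theoretical mass = 0.70777 × 44.01 = 31.149 g.
At 65.05% yield, actual mass of CO2 = 31.149 × 0.6505 = 20.262 g.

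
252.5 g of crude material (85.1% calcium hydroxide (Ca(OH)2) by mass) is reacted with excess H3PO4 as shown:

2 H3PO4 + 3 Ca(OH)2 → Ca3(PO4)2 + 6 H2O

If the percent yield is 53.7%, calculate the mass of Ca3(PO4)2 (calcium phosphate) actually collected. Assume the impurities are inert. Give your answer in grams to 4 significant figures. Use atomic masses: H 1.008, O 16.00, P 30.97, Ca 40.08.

161.0 g

Pure Ca(OH)2 available = 252.5 g × 0.851 = 214.88 g.
M(Ca(OH)2) = 40.08 + 2(16.00) + 2(1.008) = 74.096 g/mol.
M(Ca3(PO4)2) = 3(40.08) + 2(30.97) + 8(16.00) = 310.18 g/mol.
n(Ca(OH)2) = 214.88 g / 74.096 g/mol = 2.9000 mol.
From the equation the Ca(OH)2:Ca3(PO4)2 mole ratio is 3:1, so n(Ca3(PO4)2) = 2.9000 × 1/3 = 0.96666 mol.
Mass of Ca3(PO4)2 = 0.96666 mol × 310.18 g/mol = 299.84 g.
Actual mass collected = 299.84 g × 0.537 = 161.01 g.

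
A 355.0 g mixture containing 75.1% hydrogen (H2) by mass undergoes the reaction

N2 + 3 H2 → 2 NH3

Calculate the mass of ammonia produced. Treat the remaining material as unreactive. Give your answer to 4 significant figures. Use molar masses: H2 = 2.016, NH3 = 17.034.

Mass of pure H2 = 355.0 g × 0.751 = 266.60 g.
n(H2) = 266.60 g / 2.016 g/mol = 132.24 mol.
From the equation the H2:NH3 mole ratio is 3:2, so n(NH3) = 132.24 × 2/3 = 88.163 mol.
Mass of NH3 = 88.163 mol × 17.034 g/mol = 1501.8 g.

1502 g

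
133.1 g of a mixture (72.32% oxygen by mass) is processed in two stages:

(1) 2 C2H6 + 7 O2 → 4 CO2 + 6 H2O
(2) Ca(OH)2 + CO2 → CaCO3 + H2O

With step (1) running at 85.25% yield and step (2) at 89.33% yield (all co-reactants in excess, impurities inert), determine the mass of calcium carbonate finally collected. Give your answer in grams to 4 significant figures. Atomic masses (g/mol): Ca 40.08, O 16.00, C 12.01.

Pure O2 = 133.1 × 0.7232 = 96.258 g.
M(O2) = 2(16.00) = 32.00 g/mol.
M(CaCO3) = 40.08 + 12.01 + 3(16.00) = 100.09 g/mol.
n(O2) = 96.258 / 32.00 = 3.0081 mol.
Step 1 (O2:CO2 = 7:4): theoretical n(CO2) = 1.7189 mol; at 85.25% yield, n(CO2) = 1.4654 mol.
Step 2 (CO2:CaCO3 = 1:1): theoretical n(CaCO3) = 1.4654 mol, so theoretical mass = 1.4654 × 100.09 = 146.67 g.
At 89.33% yield, actual mass of CaCO3 = 146.67 × 0.8933 = 131.02 g.

131.0 g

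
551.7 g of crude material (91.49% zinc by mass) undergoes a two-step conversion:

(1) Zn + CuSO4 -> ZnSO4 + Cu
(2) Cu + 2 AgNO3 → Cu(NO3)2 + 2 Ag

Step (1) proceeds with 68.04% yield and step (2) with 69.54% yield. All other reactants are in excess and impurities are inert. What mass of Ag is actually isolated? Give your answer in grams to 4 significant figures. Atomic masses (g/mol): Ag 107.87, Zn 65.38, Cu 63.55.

788.1 g

Pure Zn = 551.7 × 0.9149 = 504.75 g.
M(Zn) = 65.38 g/mol.
M(Ag) = 107.87 g/mol.
n(Zn) = 504.75 / 65.38 = 7.7203 mol.
Step 1 (Zn:Cu = 1:1): theoretical n(Cu) = 7.7203 mol; at 68.04% yield, n(Cu) = 5.2529 mol.
Step 2 (Cu:Ag = 1:2): theoretical n(Ag) = 10.506 mol, so theoretical mass = 10.506 × 107.87 = 1133.3 g.
At 69.54% yield, actual mass of Ag = 1133.3 × 0.6954 = 788.06 g.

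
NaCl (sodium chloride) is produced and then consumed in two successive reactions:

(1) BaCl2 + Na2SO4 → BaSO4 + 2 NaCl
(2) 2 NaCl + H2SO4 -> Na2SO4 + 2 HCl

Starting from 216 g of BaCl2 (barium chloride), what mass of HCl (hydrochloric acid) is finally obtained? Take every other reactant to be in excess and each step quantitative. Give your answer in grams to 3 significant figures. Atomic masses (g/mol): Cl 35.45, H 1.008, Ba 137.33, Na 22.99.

M(BaCl2) = 137.33 + 2(35.45) = 208.23 g/mol.
M(HCl) = 1.008 + 35.45 = 36.458 g/mol.
n(BaCl2) = 216.0 / 208.23 = 1.037 mol.
Step 1 gives a 1:2 ratio of BaCl2 to NaCl, so n(NaCl) = 2.075 mol.
In step 2 the NaCl:HCl ratio is 2:2, so n(HCl) = 2.075 mol.
Mass of HCl = 2.075 × 36.458 = 75.64 g.

75.6 g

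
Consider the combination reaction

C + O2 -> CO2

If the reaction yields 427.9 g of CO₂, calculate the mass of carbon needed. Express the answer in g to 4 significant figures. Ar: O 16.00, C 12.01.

116.8 g

M(CO2) = 12.01 + 2(16.00) = 44.01 g/mol.
M(C) = 12.01 g/mol.
n(CO2) = 427.90 g / 44.01 g/mol = 9.7228 mol.
From the equation the CO2:C mole ratio is 1:1, so n(C) = 9.7228 × 1/1 = 9.7228 mol.
Mass of C = 9.7228 mol × 12.01 g/mol = 116.77 g.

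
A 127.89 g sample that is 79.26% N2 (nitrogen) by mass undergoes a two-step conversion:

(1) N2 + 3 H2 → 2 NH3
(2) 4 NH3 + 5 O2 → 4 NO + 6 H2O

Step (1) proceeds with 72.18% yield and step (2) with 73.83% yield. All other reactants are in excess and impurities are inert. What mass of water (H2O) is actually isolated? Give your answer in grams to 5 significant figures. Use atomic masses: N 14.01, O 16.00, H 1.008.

Pure N2 = 127.89 × 0.7926 = 101.366 g.
M(N2) = 2(14.01) = 28.02 g/mol.
M(H2O) = 2(1.008) + 16.00 = 18.016 g/mol.
n(N2) = 101.366 / 28.02 = 3.61762 mol.
Step 1 (N2:NH3 = 1:2): theoretical n(NH3) = 7.23523 mol; at 72.18% yield, n(NH3) = 5.22239 mol.
Step 2 (NH3:H2O = 4:6): theoretical n(H2O) = 7.83359 mol, so theoretical mass = 7.83359 × 18.016 = 141.130 g.
At 73.83% yield, actual mass of H2O = 141.130 × 0.7383 = 104.196 g.

104.20 g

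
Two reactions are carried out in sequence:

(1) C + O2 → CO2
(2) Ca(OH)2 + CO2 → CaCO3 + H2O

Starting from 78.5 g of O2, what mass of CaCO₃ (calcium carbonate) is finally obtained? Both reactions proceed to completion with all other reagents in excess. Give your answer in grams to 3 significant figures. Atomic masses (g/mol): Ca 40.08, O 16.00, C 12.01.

246 g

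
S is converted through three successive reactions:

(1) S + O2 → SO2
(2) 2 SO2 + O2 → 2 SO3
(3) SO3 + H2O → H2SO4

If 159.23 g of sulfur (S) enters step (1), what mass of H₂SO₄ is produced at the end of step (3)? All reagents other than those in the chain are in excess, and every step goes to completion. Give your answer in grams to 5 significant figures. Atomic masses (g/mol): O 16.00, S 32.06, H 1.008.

M(S) = 32.06 g/mol.
M(H2SO4) = 2(1.008) + 32.06 + 4(16.00) = 98.076 g/mol.
n(S) = 159.23 / 32.06 = 4.96663 mol.
Reaction (1): S→SO2 ratio 1:1 ⇒ n(SO2) = 4.96663 mol.
Reaction (2): SO2→SO3 ratio 2:2 ⇒ n(SO3) = 4.96663 mol.
Reaction (3): SO3→H2SO4 ratio 1:1 ⇒ n(H2SO4) = 4.96663 mol.
Mass of H2SO4 = 4.96663 × 98.076 = 487.107 g.

487.11 g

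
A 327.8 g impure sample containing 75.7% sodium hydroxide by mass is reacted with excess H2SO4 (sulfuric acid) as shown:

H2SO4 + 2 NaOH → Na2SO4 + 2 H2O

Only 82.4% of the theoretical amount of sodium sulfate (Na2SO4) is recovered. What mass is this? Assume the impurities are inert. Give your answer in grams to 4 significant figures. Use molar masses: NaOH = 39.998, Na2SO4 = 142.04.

Pure NaOH available = 327.8 g × 0.757 = 248.14 g.
n(NaOH) = 248.14 g / 39.998 g/mol = 6.2039 mol.
From the equation the NaOH:Na2SO4 mole ratio is 2:1, so n(Na2SO4) = 6.2039 × 1/2 = 3.1020 mol.
Mass of Na2SO4 = 3.1020 mol × 142.04 g/mol = 440.60 g.
Actual mass collected = 440.60 g × 0.824 = 363.06 g.

363.1 g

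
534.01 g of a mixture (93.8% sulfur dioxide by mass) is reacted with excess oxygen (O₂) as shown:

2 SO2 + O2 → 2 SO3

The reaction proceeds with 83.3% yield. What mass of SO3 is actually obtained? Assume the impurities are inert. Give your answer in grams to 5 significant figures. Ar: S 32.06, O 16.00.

Pure SO2 available = 534.01 g × 0.938 = 500.901 g.
M(SO2) = 32.06 + 2(16.00) = 64.06 g/mol.
M(SO3) = 32.06 + 3(16.00) = 80.06 g/mol.
n(SO2) = 500.901 g / 64.06 g/mol = 7.81925 mol.
From the equation the SO2:SO3 mole ratio is 2:2, so n(SO3) = 7.81925 × 2/2 = 7.81925 mol.
Mass of SO3 = 7.81925 mol × 80.06 g/mol = 626.009 g.
Actual mass collected = 626.009 g × 0.833 = 521.466 g.

521.47 g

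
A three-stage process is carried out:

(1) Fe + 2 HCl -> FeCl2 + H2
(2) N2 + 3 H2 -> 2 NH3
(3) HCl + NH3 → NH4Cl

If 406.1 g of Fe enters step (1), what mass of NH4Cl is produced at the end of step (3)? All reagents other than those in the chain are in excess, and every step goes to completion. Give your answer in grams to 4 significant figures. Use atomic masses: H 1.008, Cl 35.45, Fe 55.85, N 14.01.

259.3 g

M(Fe) = 55.85 g/mol.
M(NH4Cl) = 14.01 + 4(1.008) + 35.45 = 53.492 g/mol.
n(Fe) = 406.1 / 55.85 = 7.2713 mol.
Reaction (1): Fe→H2 ratio 1:1 ⇒ n(H2) = 7.2713 mol.
Reaction (2): H2→NH3 ratio 3:2 ⇒ n(NH3) = 4.8475 mol.
Reaction (3): NH3→NH4Cl ratio 1:1 ⇒ n(NH4Cl) = 4.8475 mol.
Mass of NH4Cl = 4.8475 × 53.492 = 259.30 g.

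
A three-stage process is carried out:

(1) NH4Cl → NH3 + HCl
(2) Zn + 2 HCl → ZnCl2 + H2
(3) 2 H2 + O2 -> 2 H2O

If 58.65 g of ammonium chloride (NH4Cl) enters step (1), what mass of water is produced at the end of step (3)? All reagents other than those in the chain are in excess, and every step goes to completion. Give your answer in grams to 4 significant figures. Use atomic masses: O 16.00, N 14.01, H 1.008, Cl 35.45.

9.877 g

M(NH4Cl) = 14.01 + 4(1.008) + 35.45 = 53.492 g/mol.
M(H2O) = 2(1.008) + 16.00 = 18.016 g/mol.
n(NH4Cl) = 58.65 / 53.492 = 1.0964 mol.
Reaction (1): NH4Cl→HCl ratio 1:1 ⇒ n(HCl) = 1.0964 mol.
Reaction (2): HCl→H2 ratio 2:1 ⇒ n(H2) = 0.54821 mol.
Reaction (3): H2→H2O ratio 2:2 ⇒ n(H2O) = 0.54821 mol.
Mass of H2O = 0.54821 × 18.016 = 9.8766 g.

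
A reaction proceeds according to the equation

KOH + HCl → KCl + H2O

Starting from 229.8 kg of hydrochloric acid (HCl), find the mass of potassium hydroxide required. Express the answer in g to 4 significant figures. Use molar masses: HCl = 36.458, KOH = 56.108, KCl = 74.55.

Convert: 229.8 kg = 229800 g.
n(HCl) = 229800 g / 36.458 g/mol = 6303.1 mol.
From the equation the HCl:KOH mole ratio is 1:1, so n(KOH) = 6303.1 × 1/1 = 6303.1 mol.
Mass of KOH = 6303.1 mol × 56.108 g/mol = 353660 g.

353700 g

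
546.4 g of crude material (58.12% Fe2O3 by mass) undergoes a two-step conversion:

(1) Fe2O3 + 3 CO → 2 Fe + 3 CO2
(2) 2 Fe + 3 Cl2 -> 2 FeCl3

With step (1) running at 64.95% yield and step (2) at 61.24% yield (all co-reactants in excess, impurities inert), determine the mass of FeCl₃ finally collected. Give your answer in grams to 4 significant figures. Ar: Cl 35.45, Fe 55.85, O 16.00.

Pure Fe2O3 = 546.4 × 0.5812 = 317.57 g.
M(Fe2O3) = 2(55.85) + 3(16.00) = 159.70 g/mol.
M(FeCl3) = 55.85 + 3(35.45) = 162.20 g/mol.
n(Fe2O3) = 317.57 / 159.70 = 1.9885 mol.
Step 1 (Fe2O3:Fe = 1:2): theoretical n(Fe) = 3.9771 mol; at 64.95% yield, n(Fe) = 2.5831 mol.
Step 2 (Fe:FeCl3 = 2:2): theoretical n(FeCl3) = 2.5831 mol, so theoretical mass = 2.5831 × 162.20 = 418.98 g.
At 61.24% yield, actual mass of FeCl3 = 418.98 × 0.6124 = 256.58 g.

256.6 g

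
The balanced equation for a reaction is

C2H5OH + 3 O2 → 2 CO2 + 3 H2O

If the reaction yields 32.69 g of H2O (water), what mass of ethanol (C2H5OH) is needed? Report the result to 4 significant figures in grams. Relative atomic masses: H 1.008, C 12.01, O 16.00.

27.86 g

M(H2O) = 2(1.008) + 16.00 = 18.016 g/mol.
M(C2H5OH) = 2(12.01) + 6(1.008) + 16.00 = 46.068 g/mol.
n(H2O) = 32.690 g / 18.016 g/mol = 1.8145 mol.
From the equation the H2O:C2H5OH mole ratio is 3:1, so n(C2H5OH) = 1.8145 × 1/3 = 0.60483 mol.
Mass of C2H5OH = 0.60483 mol × 46.068 g/mol = 27.863 g.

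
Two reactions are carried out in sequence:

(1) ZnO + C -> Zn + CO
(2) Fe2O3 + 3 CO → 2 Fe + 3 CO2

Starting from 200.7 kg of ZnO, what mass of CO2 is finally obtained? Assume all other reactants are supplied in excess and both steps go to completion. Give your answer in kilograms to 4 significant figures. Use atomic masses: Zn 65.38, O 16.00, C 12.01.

108.5 kg

M(ZnO) = 65.38 + 16.00 = 81.38 g/mol.
M(CO2) = 12.01 + 2(16.00) = 44.01 g/mol.
200.7 kg = 200700 g.
n(ZnO) = 200700 / 81.38 = 2466.2 mol.
Step 1 gives a 1:1 ratio of ZnO to CO, so n(CO) = 2466.2 mol.
In step 2 the CO:CO2 ratio is 3:3, so n(CO2) = 2466.2 mol.
Mass of CO2 = 2466.2 × 44.01 = 108540 g = 108.5 kg.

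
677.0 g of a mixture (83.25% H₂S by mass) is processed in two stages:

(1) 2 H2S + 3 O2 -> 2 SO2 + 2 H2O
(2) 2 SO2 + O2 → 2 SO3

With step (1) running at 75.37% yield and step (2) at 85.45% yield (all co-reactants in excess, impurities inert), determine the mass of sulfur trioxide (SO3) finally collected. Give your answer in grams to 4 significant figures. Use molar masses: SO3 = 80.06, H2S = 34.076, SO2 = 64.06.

852.8 g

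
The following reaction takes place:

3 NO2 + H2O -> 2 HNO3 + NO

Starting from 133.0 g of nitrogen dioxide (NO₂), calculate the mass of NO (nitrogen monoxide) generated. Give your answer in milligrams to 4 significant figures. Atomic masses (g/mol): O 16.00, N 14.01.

28920 mg

M(NO2) = 14.01 + 2(16.00) = 46.01 g/mol.
M(NO) = 14.01 + 16.00 = 30.01 g/mol.
n(NO2) = 133.00 g / 46.01 g/mol = 2.8907 mol.
From the equation the NO2:NO mole ratio is 3:1, so n(NO) = 2.8907 × 1/3 = 0.96356 mol.
Mass of NO = 0.96356 mol × 30.01 g/mol = 28.916 g.
Converting to mg: 28.916 g = 28920 mg.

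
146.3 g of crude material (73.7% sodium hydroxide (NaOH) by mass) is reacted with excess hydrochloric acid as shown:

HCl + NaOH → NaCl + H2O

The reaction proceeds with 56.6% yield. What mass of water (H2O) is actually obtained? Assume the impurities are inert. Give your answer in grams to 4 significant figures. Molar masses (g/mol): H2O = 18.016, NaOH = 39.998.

27.49 g

Pure NaOH available = 146.3 g × 0.737 = 107.82 g.
n(NaOH) = 107.82 g / 39.998 g/mol = 2.6957 mol.
From the equation the NaOH:H2O mole ratio is 1:1, so n(H2O) = 2.6957 × 1/1 = 2.6957 mol.
Mass of H2O = 2.6957 mol × 18.016 g/mol = 48.566 g.
Actual mass collected = 48.566 g × 0.566 = 27.488 g.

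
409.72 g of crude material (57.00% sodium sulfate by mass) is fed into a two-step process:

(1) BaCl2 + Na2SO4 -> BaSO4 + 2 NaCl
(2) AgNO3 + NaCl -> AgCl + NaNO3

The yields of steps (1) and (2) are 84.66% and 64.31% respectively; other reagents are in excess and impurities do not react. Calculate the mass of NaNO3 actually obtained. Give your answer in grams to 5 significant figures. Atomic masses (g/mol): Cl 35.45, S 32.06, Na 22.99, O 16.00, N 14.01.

152.18 g

Pure Na2SO4 = 409.72 × 0.5700 = 233.540 g.
M(Na2SO4) = 2(22.99) + 32.06 + 4(16.00) = 142.04 g/mol.
M(NaNO3) = 22.99 + 14.01 + 3(16.00) = 85.00 g/mol.
n(Na2SO4) = 233.540 / 142.04 = 1.64419 mol.
Step 1 (Na2SO4:NaCl = 1:2): theoretical n(NaCl) = 3.28838 mol; at 84.66% yield, n(NaCl) = 2.78394 mol.
Step 2 (NaCl:NaNO3 = 1:1): theoretical n(NaNO3) = 2.78394 mol, so theoretical mass = 2.78394 × 85.00 = 236.635 g.
At 64.31% yield, actual mass of NaNO3 = 236.635 × 0.6431 = 152.180 g.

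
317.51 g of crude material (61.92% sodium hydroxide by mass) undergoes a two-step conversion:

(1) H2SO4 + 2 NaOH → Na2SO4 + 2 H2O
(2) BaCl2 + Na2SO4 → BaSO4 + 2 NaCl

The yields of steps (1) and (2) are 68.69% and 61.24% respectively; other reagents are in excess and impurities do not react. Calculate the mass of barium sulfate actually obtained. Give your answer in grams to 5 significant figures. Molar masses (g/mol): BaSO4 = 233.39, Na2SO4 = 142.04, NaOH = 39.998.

Pure NaOH = 317.51 × 0.6192 = 196.602 g.
n(NaOH) = 196.602 / 39.998 = 4.91530 mol.
Step 1 (NaOH:Na2SO4 = 2:1): theoretical n(Na2SO4) = 2.45765 mol; at 68.69% yield, n(Na2SO4) = 1.68816 mol.
Step 2 (Na2SO4:BaSO4 = 1:1): theoretical n(BaSO4) = 1.68816 mol, so theoretical mass = 1.68816 × 233.39 = 394.000 g.
At 61.24% yield, actual mass of BaSO4 = 394.000 × 0.6124 = 241.285 g.

241.29 g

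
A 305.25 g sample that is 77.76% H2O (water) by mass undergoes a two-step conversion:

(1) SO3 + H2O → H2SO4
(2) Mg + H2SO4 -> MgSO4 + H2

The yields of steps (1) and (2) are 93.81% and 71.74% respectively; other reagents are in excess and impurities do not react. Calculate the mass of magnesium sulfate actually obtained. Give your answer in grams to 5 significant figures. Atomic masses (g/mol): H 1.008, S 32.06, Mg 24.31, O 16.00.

Pure H2O = 305.25 × 0.7776 = 237.362 g.
M(H2O) = 2(1.008) + 16.00 = 18.016 g/mol.
M(MgSO4) = 24.31 + 32.06 + 4(16.00) = 120.37 g/mol.
n(H2O) = 237.362 / 18.016 = 13.1751 mol.
Step 1 (H2O:H2SO4 = 1:1): theoretical n(H2SO4) = 13.1751 mol; at 93.81% yield, n(H2SO4) = 12.3596 mol.
Step 2 (H2SO4:MgSO4 = 1:1): theoretical n(MgSO4) = 12.3596 mol, so theoretical mass = 12.3596 × 120.37 = 1487.72 g.
At 71.74% yield, actual mass of MgSO4 = 1487.72 × 0.7174 = 1067.29 g.

1067.3 g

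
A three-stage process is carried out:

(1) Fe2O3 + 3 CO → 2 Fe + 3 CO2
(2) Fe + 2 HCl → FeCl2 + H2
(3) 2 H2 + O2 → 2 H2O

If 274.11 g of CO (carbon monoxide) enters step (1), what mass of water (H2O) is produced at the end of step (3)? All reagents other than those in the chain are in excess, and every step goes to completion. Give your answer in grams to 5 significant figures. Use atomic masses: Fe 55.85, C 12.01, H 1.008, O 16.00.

M(CO) = 12.01 + 16.00 = 28.01 g/mol.
M(H2O) = 2(1.008) + 16.00 = 18.016 g/mol.
n(CO) = 274.11 / 28.01 = 9.78615 mol.
Reaction (1): CO→Fe ratio 3:2 ⇒ n(Fe) = 6.52410 mol.
Reaction (2): Fe→H2 ratio 1:1 ⇒ n(H2) = 6.52410 mol.
Reaction (3): H2→H2O ratio 2:2 ⇒ n(H2O) = 6.52410 mol.
Mass of H2O = 6.52410 × 18.016 = 117.538 g.

117.54 g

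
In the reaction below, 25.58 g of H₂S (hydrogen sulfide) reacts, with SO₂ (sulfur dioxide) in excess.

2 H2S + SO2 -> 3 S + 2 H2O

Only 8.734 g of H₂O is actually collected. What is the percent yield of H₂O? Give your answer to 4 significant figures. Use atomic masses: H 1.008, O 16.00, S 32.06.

M(H2S) = 2(1.008) + 32.06 = 34.076 g/mol.
M(H2O) = 2(1.008) + 16.00 = 18.016 g/mol.
n(H2S) = 25.580 g / 34.076 g/mol = 0.75067 mol.
From the equation the H2S:H2O mole ratio is 2:2, so n(H2O) = 0.75067 × 2/2 = 0.75067 mol.
Mass of H2O = 0.75067 mol × 18.016 g/mol = 13.524 g.
This is the theoretical yield. Percent yield = 8.734 g / 13.524 g × 100% = 64.581%.

64.58 %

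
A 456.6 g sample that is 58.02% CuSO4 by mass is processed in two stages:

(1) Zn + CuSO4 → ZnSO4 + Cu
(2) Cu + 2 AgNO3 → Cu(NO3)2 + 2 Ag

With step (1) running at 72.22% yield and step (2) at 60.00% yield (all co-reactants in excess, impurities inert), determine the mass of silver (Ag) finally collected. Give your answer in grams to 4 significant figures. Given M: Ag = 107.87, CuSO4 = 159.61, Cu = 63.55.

Pure CuSO4 = 456.6 × 0.5802 = 264.92 g.
n(CuSO4) = 264.92 / 159.61 = 1.6598 mol.
Step 1 (CuSO4:Cu = 1:1): theoretical n(Cu) = 1.6598 mol; at 72.22% yield, n(Cu) = 1.1987 mol.
Step 2 (Cu:Ag = 1:2): theoretical n(Ag) = 2.3974 mol, so theoretical mass = 2.3974 × 107.87 = 258.61 g.
At 60.00% yield, actual mass of Ag = 258.61 × 0.6000 = 155.16 g.

155.2 g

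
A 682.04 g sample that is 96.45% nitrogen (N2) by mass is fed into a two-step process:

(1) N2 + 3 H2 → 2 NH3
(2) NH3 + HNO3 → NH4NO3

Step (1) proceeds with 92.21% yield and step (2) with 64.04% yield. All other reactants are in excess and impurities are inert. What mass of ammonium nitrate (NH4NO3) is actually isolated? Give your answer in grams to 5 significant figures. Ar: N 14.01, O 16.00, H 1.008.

Pure N2 = 682.04 × 0.9645 = 657.828 g.
M(N2) = 2(14.01) = 28.02 g/mol.
M(NH4NO3) = 2(14.01) + 4(1.008) + 3(16.00) = 80.052 g/mol.
n(N2) = 657.828 / 28.02 = 23.4771 mol.
Step 1 (N2:NH3 = 1:2): theoretical n(NH3) = 46.9541 mol; at 92.21% yield, n(NH3) = 43.2964 mol.
Step 2 (NH3:NH4NO3 = 1:1): theoretical n(NH4NO3) = 43.2964 mol, so theoretical mass = 43.2964 × 80.052 = 3465.96 g.
At 64.04% yield, actual mass of NH4NO3 = 3465.96 × 0.6404 = 2219.60 g.

2219.6 g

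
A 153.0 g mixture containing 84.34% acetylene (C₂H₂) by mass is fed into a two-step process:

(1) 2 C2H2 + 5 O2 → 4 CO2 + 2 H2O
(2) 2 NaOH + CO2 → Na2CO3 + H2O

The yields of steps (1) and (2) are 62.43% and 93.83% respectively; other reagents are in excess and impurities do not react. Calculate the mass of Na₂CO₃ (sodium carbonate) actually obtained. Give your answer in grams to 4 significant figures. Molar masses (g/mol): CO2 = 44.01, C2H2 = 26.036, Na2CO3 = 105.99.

615.4 g

Pure C2H2 = 153.0 × 0.8434 = 129.04 g.
n(C2H2) = 129.04 / 26.036 = 4.9562 mol.
Step 1 (C2H2:CO2 = 2:4): theoretical n(CO2) = 9.9124 mol; at 62.43% yield, n(CO2) = 6.1883 mol.
Step 2 (CO2:Na2CO3 = 1:1): theoretical n(Na2CO3) = 6.1883 mol, so theoretical mass = 6.1883 × 105.99 = 655.90 g.
At 93.83% yield, actual mass of Na2CO3 = 655.90 × 0.9383 = 615.43 g.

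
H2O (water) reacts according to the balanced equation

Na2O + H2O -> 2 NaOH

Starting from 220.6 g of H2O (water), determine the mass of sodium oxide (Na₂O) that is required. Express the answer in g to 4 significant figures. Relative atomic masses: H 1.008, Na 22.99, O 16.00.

758.9 g

M(H2O) = 2(1.008) + 16.00 = 18.016 g/mol.
M(Na2O) = 2(22.99) + 16.00 = 61.98 g/mol.
n(H2O) = 220.60 g / 18.016 g/mol = 12.245 mol.
From the equation the H2O:Na2O mole ratio is 1:1, so n(Na2O) = 12.245 × 1/1 = 12.245 mol.
Mass of Na2O = 12.245 mol × 61.98 g/mol = 758.92 g.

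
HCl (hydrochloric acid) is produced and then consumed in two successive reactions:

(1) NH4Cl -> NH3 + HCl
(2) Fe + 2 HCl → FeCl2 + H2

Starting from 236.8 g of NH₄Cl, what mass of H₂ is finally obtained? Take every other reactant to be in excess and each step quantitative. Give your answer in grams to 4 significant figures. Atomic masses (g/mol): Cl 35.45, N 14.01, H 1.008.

4.462 g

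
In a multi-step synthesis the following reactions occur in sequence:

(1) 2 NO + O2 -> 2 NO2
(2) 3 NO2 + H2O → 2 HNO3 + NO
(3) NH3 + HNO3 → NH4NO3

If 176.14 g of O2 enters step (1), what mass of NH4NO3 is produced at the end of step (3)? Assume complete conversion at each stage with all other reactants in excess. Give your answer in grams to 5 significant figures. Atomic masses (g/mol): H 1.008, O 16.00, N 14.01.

M(O2) = 2(16.00) = 32.00 g/mol.
M(NH4NO3) = 2(14.01) + 4(1.008) + 3(16.00) = 80.052 g/mol.
n(O2) = 176.14 / 32.00 = 5.50437 mol.
Reaction (1): O2→NO2 ratio 1:2 ⇒ n(NO2) = 11.0087 mol.
Reaction (2): NO2→HNO3 ratio 3:2 ⇒ n(HNO3) = 7.33917 mol.
Reaction (3): HNO3→NH4NO3 ratio 1:1 ⇒ n(NH4NO3) = 7.33917 mol.
Mass of NH4NO3 = 7.33917 × 80.052 = 587.515 g.

587.51 g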